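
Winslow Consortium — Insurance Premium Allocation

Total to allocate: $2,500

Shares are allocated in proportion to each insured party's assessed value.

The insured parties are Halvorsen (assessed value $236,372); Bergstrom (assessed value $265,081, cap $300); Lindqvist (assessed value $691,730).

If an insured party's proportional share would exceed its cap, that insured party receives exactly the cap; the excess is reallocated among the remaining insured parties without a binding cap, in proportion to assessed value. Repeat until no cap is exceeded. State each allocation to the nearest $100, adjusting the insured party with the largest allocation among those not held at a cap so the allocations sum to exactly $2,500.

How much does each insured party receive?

Halvorsen: $600; Bergstrom: $300; Lindqvist: $1,600

Assessed value total: 1,193,183.
Proportional shares (ignoring caps): Halvorsen 495.26; Bergstrom 555.41; Lindqvist 1,449.34.
Capped: Bergstrom ($300); remaining pool $2,200 reallocated over remaining assessed value 928,102.
Remaining shares: Halvorsen 560.30 → $600; Lindqvist 1,639.70 → $1,600.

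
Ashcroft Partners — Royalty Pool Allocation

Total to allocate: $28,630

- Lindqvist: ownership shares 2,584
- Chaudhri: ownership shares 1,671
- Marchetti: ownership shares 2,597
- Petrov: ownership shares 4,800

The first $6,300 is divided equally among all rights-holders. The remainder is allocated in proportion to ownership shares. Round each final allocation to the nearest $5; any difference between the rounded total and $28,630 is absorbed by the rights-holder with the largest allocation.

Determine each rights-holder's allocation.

Lindqvist: $6,525 · Chaudhri: $4,775 · Marchetti: $6,550 · Petrov: $10,780

$6,300 shared equally gives $1,575 per rights-holder.
Remainder $22,330 by ownership shares (total 11,652): Lindqvist 4,952.00 → $4,950; Chaudhri 3,202.32 → $3,200; Marchetti 4,976.91 → $4,975; Petrov 9,198.76 → $9,200.
Rounding difference +$5 on remainder applied to Petrov.
Totals: Lindqvist $1,575 + $4,950 = $6,525; Chaudhri $1,575 + $3,200 = $4,775; Marchetti $1,575 + $4,975 = $6,550; Petrov $1,575 + $9,205 = $10,780.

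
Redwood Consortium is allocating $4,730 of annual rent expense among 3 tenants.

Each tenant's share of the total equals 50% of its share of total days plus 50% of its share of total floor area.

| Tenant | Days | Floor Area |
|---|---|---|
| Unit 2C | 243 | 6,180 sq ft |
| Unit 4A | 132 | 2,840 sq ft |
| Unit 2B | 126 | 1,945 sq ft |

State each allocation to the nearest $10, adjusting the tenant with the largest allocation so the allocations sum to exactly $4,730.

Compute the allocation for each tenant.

Unit 2C: $2,480 | Unit 4A: $1,240 | Unit 2B: $1,010

Days total 501; floor area total 10,965.
Blended shares (50% days + 50% floor area): Unit 2C 0.5243; Unit 4A 0.2612; Unit 2B 0.2144.
Pro-rata amounts: Unit 2C 2,480.04; Unit 4A 1,235.66; Unit 2B 1,014.30.
At nearest $10: Unit 2C $2,480; Unit 4A $1,240; Unit 2B $1,010. Sum = $4,730.
No rounding difference to absorb.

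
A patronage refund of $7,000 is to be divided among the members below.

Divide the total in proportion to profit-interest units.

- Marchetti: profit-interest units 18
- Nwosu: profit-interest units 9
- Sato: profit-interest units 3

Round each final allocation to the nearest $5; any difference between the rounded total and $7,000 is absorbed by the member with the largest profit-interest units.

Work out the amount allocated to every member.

Combined profit-interest units = 18 + 9 + 3 = 30.
Proportional shares: Marchetti 4,200.00; Nwosu 2,100.00; Sato 700.00.
At nearest $5: Marchetti $4,200; Nwosu $2,100; Sato $700. Sum = $7,000.
Rounded total matches; no reconciliation needed.

Marchetti: $4,200; Nwosu: $2,100; Sato: $700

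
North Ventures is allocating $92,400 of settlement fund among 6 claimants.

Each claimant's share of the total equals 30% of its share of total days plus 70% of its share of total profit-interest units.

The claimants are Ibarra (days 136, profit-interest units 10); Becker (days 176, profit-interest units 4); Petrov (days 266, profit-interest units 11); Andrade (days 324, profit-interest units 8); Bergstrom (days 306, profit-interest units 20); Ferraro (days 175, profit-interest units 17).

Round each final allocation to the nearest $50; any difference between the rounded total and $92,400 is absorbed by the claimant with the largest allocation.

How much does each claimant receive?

Totals — days 1,383, profit-interest units 70.
Combined weights (30% days + 70% profit-interest units): Ibarra 0.1295; Becker 0.0782; Petrov 0.1677; Andrade 0.1503; Bergstrom 0.2664; Ferraro 0.2080.
Unrounded shares: Ibarra 11,965.90; Becker 7,223.64; Petrov 15,495.54; Andrade 13,886.06; Bergstrom 24,613.28; Ferraro 19,215.59.
At nearest $50: Ibarra $11,950; Becker $7,200; Petrov $15,500; Andrade $13,900; Bergstrom $24,600; Ferraro $19,200. Sum = $92,350.
Difference $92,400 − $92,350 = +$50 applied to largest allocation (Bergstrom): Bergstrom becomes $24,650.

Ibarra: $11,950 · Becker: $7,200 · Petrov: $15,500 · Andrade: $13,900 · Bergstrom: $24,650 · Ferraro: $19,200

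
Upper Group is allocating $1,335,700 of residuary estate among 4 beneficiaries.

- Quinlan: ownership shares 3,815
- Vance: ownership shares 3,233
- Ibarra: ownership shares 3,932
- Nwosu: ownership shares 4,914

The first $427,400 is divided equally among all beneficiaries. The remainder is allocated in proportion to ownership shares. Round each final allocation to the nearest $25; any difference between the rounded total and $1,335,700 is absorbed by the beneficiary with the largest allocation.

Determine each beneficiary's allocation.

Quinlan: $324,875 | Vance: $291,600 | Ibarra: $331,550 | Nwosu: $387,675

First tranche $427,400 split equally: $106,850 each.
Remainder $908,300 by ownership shares (total 15,894): Quinlan 218,017.14 → $218,025; Vance 184,757.39 → $184,750; Ibarra 224,703.38 → $224,700; Nwosu 280,822.08 → $280,825.
Totals: Quinlan $106,850 + $218,025 = $324,875; Vance $106,850 + $184,750 = $291,600; Ibarra $106,850 + $224,700 = $331,550; Nwosu $106,850 + $280,825 = $387,675.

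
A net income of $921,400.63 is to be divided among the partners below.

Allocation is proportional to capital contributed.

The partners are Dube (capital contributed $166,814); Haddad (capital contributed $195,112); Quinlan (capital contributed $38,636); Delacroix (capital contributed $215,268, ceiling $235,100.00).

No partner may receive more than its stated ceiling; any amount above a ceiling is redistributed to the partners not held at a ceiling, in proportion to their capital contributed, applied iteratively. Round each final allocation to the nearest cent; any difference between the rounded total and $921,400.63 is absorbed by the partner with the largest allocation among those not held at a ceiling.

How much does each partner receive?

Dube: $285,809.82; Haddad: $334,294.04; Quinlan: $66,196.77; Delacroix: $235,100.00

Capital contributed total: 615,830.
Proportional shares (ignoring caps): Dube 249,585.9648; Haddad 291,925.2387; Quinlan 57,806.9187; Delacroix 322,082.5079.
Held at cap: Delacroix ($235,100.00); balance $686,300.63 reallocated over remaining capital contributed 400,562.
Redistributed shares: Dube 285,809.8204 → $285,809.82; Haddad 334,294.0382 → $334,294.04; Quinlan 66,196.7714 → $66,196.77.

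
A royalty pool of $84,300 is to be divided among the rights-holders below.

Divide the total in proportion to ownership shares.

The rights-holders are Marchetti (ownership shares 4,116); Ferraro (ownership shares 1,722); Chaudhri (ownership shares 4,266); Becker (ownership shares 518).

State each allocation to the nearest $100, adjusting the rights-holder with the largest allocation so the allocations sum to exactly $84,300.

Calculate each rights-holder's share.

Marchetti: $32,700 | Ferraro: $13,700 | Chaudhri: $33,800 | Becker: $4,100

Ownership shares total: 10,622.
Unrounded shares: Marchetti 4,116/10,622 × $84,300 = 32,666.05; Ferraro 1,722/10,622 × $84,300 = 13,666.41; Chaudhri 4,266/10,622 × $84,300 = 33,856.51; Becker 518/10,622 × $84,300 = 4,111.03.
After rounding ($100): Marchetti $32,700; Ferraro $13,700; Chaudhri $33,900; Becker $4,100. Sum = $84,400.
Difference $84,300 − $84,400 = −$100 applied to largest allocation (Chaudhri): Chaudhri becomes $33,800.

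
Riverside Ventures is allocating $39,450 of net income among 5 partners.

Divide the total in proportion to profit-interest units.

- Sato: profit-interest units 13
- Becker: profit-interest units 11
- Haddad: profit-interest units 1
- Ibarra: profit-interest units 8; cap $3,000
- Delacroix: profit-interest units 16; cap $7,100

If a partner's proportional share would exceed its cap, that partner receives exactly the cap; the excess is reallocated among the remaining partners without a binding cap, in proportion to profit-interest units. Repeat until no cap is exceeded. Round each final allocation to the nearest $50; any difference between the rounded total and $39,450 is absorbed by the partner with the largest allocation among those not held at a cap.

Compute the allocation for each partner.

Sato: $15,300 | Becker: $12,900 | Haddad: $1,150 | Ibarra: $3,000 | Delacroix: $7,100

Combined profit-interest units = 49.
Unconstrained shares: Sato 10,466.33; Becker 8,856.12; Haddad 805.10; Ibarra 6,440.82; Delacroix 12,881.63.
Held at cap: Ibarra ($3,000), Delacroix ($7,100); balance $29,350 reallocated over remaining profit-interest units 25.
Redistributed shares: Sato 15,262.00 → $15,250; Becker 12,914.00 → $12,900; Haddad 1,174.00 → $1,150.
Rounding difference +$50 applied to Sato → $15,300.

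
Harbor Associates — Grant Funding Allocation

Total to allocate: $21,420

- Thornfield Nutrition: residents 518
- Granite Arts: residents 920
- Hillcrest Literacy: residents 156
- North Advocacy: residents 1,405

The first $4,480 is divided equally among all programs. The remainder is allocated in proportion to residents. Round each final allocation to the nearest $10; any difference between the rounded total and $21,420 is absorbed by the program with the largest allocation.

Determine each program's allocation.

First tranche $4,480 split equally: $1,120 each.
Remainder $16,940 by residents (total 2,999): Thornfield Nutrition 2,925.95 → $2,930; Granite Arts 5,196.67 → $5,200; Hillcrest Literacy 881.17 → $880; North Advocacy 7,936.21 → $7,940.
Rounding difference −$10 on remainder applied to North Advocacy.
Totals: Thornfield Nutrition $1,120 + $2,930 = $4,050; Granite Arts $1,120 + $5,200 = $6,320; Hillcrest Literacy $1,120 + $880 = $2,000; North Advocacy $1,120 + $7,930 = $9,050.

Thornfield Nutrition: $4,050 · Granite Arts: $6,320 · Hillcrest Literacy: $2,000 · North Advocacy: $9,050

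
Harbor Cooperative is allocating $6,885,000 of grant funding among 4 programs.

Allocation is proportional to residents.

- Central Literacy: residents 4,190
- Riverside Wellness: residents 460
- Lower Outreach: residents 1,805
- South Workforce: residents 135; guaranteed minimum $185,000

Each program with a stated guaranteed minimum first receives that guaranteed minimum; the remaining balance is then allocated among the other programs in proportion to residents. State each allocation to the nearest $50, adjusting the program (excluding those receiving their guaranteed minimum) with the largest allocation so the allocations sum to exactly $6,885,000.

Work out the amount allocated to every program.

Central Literacy: $4,349,050 · Riverside Wellness: $477,450 · Lower Outreach: $1,873,500 · South Workforce: $185,000

Minimums first: South Workforce $185,000. Residual $6,700,000.
Residual split over remaining residents 6,455: Central Literacy 4,349,031.76 → $4,349,050; Riverside Wellness 477,459.33 → $477,450; Lower Outreach 1,873,508.91 → $1,873,500.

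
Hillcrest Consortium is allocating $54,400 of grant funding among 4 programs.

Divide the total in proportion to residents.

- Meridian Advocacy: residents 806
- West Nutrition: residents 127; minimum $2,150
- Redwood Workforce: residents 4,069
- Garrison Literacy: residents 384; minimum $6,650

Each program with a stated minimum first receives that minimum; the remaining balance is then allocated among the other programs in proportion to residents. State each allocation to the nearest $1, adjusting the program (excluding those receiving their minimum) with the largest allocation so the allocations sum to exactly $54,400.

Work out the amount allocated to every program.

Meridian Advocacy: $7,539 · West Nutrition: $2,150 · Redwood Workforce: $38,061 · Garrison Literacy: $6,650

Minimums first: West Nutrition $2,150; Garrison Literacy $6,650. Balance $45,600.
Balance split over remaining residents 4,875: Meridian Advocacy 7,539.20 → $7,539; Redwood Workforce 38,060.80 → $38,061.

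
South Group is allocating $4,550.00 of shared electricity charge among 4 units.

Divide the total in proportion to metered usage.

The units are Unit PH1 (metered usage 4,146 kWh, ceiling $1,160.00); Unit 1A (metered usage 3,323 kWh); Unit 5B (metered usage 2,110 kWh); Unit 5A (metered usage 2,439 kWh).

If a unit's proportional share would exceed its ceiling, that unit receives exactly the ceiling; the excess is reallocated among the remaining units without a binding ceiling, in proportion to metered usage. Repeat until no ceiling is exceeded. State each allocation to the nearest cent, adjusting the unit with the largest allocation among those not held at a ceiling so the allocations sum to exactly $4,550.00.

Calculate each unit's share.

Total metered usage = 12,018.
Proportional shares (ignoring caps): Unit PH1 1,569.6705; Unit 1A 1,258.0837; Unit 5B 798.8434; Unit 5A 923.4024.
Held at cap: Unit PH1 ($1,160.00); remaining pool $3,390.00 reallocated over remaining metered usage 7,872.
Remaining shares: Unit 1A 1,431.0175 → $1,431.02; Unit 5B 908.6509 → $908.65; Unit 5A 1,050.3316 → $1,050.33.

Unit PH1: $1,160.00 | Unit 1A: $1,431.02 | Unit 5B: $908.65 | Unit 5A: $1,050.33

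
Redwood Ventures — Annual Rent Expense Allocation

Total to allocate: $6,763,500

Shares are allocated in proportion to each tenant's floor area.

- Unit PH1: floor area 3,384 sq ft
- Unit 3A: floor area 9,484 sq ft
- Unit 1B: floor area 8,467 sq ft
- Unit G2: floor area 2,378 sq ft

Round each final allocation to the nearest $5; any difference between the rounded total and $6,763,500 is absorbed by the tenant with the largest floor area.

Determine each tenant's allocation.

Combined floor area = 3,384 + 9,484 + 8,467 + 2,378 = 23,713.
Pro-rata amounts: Unit PH1 965,195.63; Unit 3A 2,705,057.73; Unit 1B 2,414,985.64; Unit G2 678,261.00.
After rounding ($5): Unit PH1 $965,195; Unit 3A $2,705,060; Unit 1B $2,414,985; Unit G2 $678,260. Sum = $6,763,500.
Sum already equals the total — no adjustment.

Unit PH1: $965,195 · Unit 3A: $2,705,060 · Unit 1B: $2,414,985 · Unit G2: $678,260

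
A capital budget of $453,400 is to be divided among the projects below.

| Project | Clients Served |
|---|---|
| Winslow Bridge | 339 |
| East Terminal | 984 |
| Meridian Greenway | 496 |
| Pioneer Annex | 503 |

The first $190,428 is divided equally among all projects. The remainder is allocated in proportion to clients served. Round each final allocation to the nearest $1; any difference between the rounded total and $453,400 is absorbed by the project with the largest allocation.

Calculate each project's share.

Winslow Bridge: $86,000 · East Terminal: $159,047 · Meridian Greenway: $103,780 · Pioneer Annex: $104,573

Equal tier: $190,428 ÷ 4 = $47,607 apiece.
Remainder $262,972 by clients served (total 2,322): Winslow Bridge 38,392.55 → $38,393; East Terminal 111,440.33 → $111,440; Meridian Greenway 56,173.17 → $56,173; Pioneer Annex 56,965.94 → $56,966.
Totals: Winslow Bridge $47,607 + $38,393 = $86,000; East Terminal $47,607 + $111,440 = $159,047; Meridian Greenway $47,607 + $56,173 = $103,780; Pioneer Annex $47,607 + $56,966 = $104,573.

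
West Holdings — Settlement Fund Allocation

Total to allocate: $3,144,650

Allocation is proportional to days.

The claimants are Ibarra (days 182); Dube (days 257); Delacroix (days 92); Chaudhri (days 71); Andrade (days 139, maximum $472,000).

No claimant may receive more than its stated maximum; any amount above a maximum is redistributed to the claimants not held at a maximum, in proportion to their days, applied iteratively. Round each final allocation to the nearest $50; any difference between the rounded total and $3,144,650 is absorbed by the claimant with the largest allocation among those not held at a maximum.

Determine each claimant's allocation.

Sum of days: 741.
Unconstrained shares: Ibarra 772,370.18; Dube 1,090,654.59; Delacroix 390,428.88; Chaudhri 301,309.24; Andrade 589,887.11.
Capped: Andrade ($472,000); residual $2,672,650 reallocated over remaining days 602.
Remaining shares: Ibarra 808,010.47 → $808,000; Dube 1,140,981.81 → $1,141,000; Delacroix 408,444.85 → $408,450; Chaudhri 315,212.87 → $315,200.

Ibarra: $808,000 | Dube: $1,141,000 | Delacroix: $408,450 | Chaudhri: $315,200 | Andrade: $472,000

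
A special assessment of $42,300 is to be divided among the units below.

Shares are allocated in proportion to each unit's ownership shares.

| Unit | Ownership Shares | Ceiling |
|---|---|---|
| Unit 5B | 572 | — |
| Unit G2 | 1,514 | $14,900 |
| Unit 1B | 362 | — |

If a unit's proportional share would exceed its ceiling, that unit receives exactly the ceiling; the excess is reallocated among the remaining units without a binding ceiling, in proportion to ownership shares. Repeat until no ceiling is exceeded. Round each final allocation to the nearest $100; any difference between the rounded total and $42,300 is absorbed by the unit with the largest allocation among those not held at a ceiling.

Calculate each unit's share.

Unit 5B: $16,800; Unit G2: $14,900; Unit 1B: $10,600

Sum of ownership shares: 2,448.
Unconstrained shares: Unit 5B 9,883.82; Unit G2 26,161.03; Unit 1B 6,255.15.
Cap binds for Unit G2 ($14,900); balance $27,400 reallocated over remaining ownership shares 934.
Redistributed shares: Unit 5B 16,780.30 → $16,800; Unit 1B 10,619.70 → $10,600.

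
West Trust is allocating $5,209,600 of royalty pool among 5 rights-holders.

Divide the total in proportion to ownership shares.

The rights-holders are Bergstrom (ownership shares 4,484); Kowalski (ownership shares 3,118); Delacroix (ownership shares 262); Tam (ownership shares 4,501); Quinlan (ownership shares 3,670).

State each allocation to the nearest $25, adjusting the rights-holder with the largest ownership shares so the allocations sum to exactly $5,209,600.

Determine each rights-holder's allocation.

Bergstrom: $1,456,800 · Kowalski: $1,013,000 · Delacroix: $85,125 · Tam: $1,462,325 · Quinlan: $1,192,350

Total ownership shares = 4,484 + 3,118 + 262 + 4,501 + 3,670 = 16,035.
Pro-rata amounts: Bergstrom 1,456,803.64; Kowalski 1,013,004.85; Delacroix 85,121.00; Tam 1,462,326.76; Quinlan 1,192,343.75.
After rounding ($25): Bergstrom $1,456,800; Kowalski $1,013,000; Delacroix $85,125; Tam $1,462,325; Quinlan $1,192,350. Sum = $5,209,600.
No rounding difference to absorb.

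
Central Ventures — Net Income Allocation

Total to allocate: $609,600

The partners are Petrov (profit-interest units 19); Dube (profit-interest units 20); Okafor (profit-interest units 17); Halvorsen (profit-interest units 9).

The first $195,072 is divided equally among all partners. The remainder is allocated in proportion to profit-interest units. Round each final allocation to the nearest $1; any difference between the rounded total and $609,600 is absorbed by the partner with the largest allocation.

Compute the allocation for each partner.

Equal tier: $195,072 ÷ 4 = $48,768 apiece.
Remainder $414,528 by profit-interest units (total 65): Petrov 121,169.72 → $121,170; Dube 127,547.08 → $127,547; Okafor 108,415.02 → $108,415; Halvorsen 57,396.18 → $57,396.
Totals: Petrov $48,768 + $121,170 = $169,938; Dube $48,768 + $127,547 = $176,315; Okafor $48,768 + $108,415 = $157,183; Halvorsen $48,768 + $57,396 = $106,164.

Petrov: $169,938; Dube: $176,315; Okafor: $157,183; Halvorsen: $106,164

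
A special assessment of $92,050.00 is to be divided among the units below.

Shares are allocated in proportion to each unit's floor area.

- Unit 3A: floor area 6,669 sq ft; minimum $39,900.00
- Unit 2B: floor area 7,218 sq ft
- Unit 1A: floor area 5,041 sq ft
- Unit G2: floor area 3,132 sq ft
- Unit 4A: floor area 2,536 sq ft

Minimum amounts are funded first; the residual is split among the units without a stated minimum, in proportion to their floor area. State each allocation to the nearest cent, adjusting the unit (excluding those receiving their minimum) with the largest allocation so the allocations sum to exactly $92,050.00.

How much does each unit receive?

Minimums first: Unit 3A $39,900.00. Balance $52,150.00.
Balance split over remaining floor area 17,927: Unit 2B 20,997.3057 → $20,997.31; Unit 1A 14,664.3694 → $14,664.37; Unit G2 9,111.0504 → $9,111.05; Unit 4A 7,377.2745 → $7,377.27.

Unit 3A: $39,900.00 | Unit 2B: $20,997.31 | Unit 1A: $14,664.37 | Unit G2: $9,111.05 | Unit 4A: $7,377.27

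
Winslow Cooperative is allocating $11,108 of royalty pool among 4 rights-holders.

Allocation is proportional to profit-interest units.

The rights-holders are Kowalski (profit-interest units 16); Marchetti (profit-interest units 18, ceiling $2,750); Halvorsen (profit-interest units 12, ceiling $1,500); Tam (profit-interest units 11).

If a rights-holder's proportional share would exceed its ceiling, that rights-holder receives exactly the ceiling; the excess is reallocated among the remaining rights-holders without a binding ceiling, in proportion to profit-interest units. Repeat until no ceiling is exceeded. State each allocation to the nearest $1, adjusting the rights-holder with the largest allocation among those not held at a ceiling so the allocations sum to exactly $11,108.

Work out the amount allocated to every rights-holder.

Sum of profit-interest units: 57.
Pro-rata shares before constraints: Kowalski 3,118.04; Marchetti 3,507.79; Halvorsen 2,338.53; Tam 2,143.65.
Capped: Marchetti ($2,750), Halvorsen ($1,500); remaining pool $6,858 reallocated over remaining profit-interest units 27.
Remaining shares: Kowalski 4,064.00 → $4,064; Tam 2,794.00 → $2,794.

Kowalski: $4,064; Marchetti: $2,750; Halvorsen: $1,500; Tam: $2,794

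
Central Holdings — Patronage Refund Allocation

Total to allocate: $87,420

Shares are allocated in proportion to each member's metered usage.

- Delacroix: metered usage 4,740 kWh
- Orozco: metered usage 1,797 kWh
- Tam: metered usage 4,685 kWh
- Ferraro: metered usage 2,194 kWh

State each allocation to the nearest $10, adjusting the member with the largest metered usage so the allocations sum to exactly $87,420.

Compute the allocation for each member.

Combined metered usage = 13,416.
Raw shares: Delacroix 4,740/13,416 × $87,420 = 30,886.31; Orozco 1,797/13,416 × $87,420 = 11,709.43; Tam 4,685/13,416 × $87,420 = 30,527.93; Ferraro 2,194/13,416 × $87,420 = 14,296.32.
Rounded to nearest $10: Delacroix $30,890; Orozco $11,710; Tam $30,530; Ferraro $14,300. Sum = $87,430.
Difference $87,420 − $87,430 = −$10 applied to largest metered usage (Delacroix): Delacroix becomes $30,880.

Delacroix: $30,880 | Orozco: $11,710 | Tam: $30,530 | Ferraro: $14,300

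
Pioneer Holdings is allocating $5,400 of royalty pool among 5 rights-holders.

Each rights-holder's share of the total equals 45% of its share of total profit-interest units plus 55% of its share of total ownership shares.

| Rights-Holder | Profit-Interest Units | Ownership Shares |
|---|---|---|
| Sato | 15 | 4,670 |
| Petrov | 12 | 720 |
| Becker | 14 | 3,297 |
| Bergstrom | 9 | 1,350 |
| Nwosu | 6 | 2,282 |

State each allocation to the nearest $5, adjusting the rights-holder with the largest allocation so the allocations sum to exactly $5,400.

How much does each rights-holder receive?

Sato: $1,780 | Petrov: $695 | Becker: $1,400 | Bergstrom: $715 | Nwosu: $810

Totals — profit-interest units 56, ownership shares 12,319.
Blended shares (45% profit-interest units + 55% ownership shares): Sato 0.3290; Petrov 0.1286; Becker 0.2597; Bergstrom 0.1326; Nwosu 0.1501.
Unrounded shares: Sato 1,776.79; Petrov 694.30; Becker 1,402.38; Bergstrom 716.01; Nwosu 810.53.
Rounded to nearest $5: Sato $1,775; Petrov $695; Becker $1,400; Bergstrom $715; Nwosu $810. Sum = $5,395.
Difference $5,400 − $5,395 = +$5 applied to largest allocation (Sato): Sato becomes $1,780.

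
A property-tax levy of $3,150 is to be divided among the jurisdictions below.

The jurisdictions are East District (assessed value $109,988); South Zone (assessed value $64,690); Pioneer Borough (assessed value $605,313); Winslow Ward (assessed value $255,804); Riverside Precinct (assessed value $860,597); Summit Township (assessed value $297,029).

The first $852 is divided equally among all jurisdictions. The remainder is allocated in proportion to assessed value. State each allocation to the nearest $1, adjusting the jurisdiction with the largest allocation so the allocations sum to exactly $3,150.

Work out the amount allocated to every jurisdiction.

East District: $257 | South Zone: $210 | Pioneer Borough: $776 | Winslow Ward: $410 | Riverside Precinct: $1,044 | Summit Township: $453

First tranche $852 split equally: $142 each.
Remainder $2,298 by assessed value (total 2,193,421): East District 115.23 → $115; South Zone 67.77 → $68; Pioneer Borough 634.17 → $634; Winslow Ward 268.00 → $268; Riverside Precinct 901.63 → $902; Summit Township 311.19 → $311.
Totals: East District $142 + $115 = $257; South Zone $142 + $68 = $210; Pioneer Borough $142 + $634 = $776; Winslow Ward $142 + $268 = $410; Riverside Precinct $142 + $902 = $1,044; Summit Township $142 + $311 = $453.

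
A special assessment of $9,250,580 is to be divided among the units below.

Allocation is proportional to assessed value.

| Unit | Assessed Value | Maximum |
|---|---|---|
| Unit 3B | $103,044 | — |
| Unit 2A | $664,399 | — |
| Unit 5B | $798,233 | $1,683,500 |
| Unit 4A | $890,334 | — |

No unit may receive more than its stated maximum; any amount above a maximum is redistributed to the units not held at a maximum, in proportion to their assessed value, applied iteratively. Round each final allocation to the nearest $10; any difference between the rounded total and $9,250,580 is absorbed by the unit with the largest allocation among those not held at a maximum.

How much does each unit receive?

Sum of assessed value: 2,456,010.
Unconstrained shares: Unit 3B 388,116.00; Unit 2A 2,502,463.79; Unit 5B 3,006,550.55; Unit 4A 3,353,449.66.
Cap binds for Unit 5B ($1,683,500); remaining pool $7,567,080 reallocated over remaining assessed value 1,657,777.
Remaining shares: Unit 3B 470,354.09 → $470,350; Unit 2A 3,032,712.11 → $3,032,710; Unit 4A 4,064,013.80 → $4,064,010.
Rounding difference +$10 applied to Unit 4A → $4,064,020.

Unit 3B: $470,350; Unit 2A: $3,032,710; Unit 5B: $1,683,500; Unit 4A: $4,064,020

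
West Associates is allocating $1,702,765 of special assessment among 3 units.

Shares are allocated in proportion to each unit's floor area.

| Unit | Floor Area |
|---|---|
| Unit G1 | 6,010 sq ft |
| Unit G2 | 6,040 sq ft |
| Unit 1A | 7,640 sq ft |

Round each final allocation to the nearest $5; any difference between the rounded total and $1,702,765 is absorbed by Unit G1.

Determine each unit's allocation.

Total floor area = 19,690.
Pro-rata amounts: Unit G1 6,010/19,690 × $1,702,765 = 519,736.80; Unit G2 6,040/19,690 × $1,702,765 = 522,331.16; Unit 1A 7,640/19,690 × $1,702,765 = 660,697.03.
Rounded to nearest $5: Unit G1 $519,735; Unit G2 $522,330; Unit 1A $660,695. Sum = $1,702,760.
Difference $1,702,765 − $1,702,760 = +$5 applied to Unit G1: Unit G1 becomes $519,740.

Unit G1: $519,740; Unit G2: $522,330; Unit 1A: $660,695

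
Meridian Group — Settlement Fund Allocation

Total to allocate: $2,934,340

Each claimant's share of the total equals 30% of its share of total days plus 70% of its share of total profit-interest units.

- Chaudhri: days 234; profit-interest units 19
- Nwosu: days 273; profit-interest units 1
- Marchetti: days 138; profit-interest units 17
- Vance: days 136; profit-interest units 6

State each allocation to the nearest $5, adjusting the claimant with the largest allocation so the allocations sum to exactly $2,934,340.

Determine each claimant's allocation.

Chaudhri: $1,171,350 | Nwosu: $355,480 | Marchetti: $967,610 | Vance: $439,900

Totals — days 781, profit-interest units 43.
Blended shares (30% days + 70% profit-interest units): Chaudhri 0.3992; Nwosu 0.1211; Marchetti 0.3298; Vance 0.1499.
Proportional shares: Chaudhri 1,171,350.64; Nwosu 355,479.52; Marchetti 967,607.85; Vance 439,901.98.
At nearest $5: Chaudhri $1,171,350; Nwosu $355,480; Marchetti $967,610; Vance $439,900. Sum = $2,934,340.
No rounding difference to absorb.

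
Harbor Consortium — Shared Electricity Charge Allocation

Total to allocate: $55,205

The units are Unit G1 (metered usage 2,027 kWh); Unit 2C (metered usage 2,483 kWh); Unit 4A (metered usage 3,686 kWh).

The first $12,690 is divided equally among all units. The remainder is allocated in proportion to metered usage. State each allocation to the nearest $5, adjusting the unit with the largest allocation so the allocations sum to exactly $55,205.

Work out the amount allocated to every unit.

$12,690 shared equally gives $4,230 per unit.
Remainder $42,515 by metered usage (total 8,196): Unit G1 10,514.63 → $10,515; Unit 2C 12,880.03 → $12,880; Unit 4A 19,120.34 → $19,120.
Totals: Unit G1 $4,230 + $10,515 = $14,745; Unit 2C $4,230 + $12,880 = $17,110; Unit 4A $4,230 + $19,120 = $23,350.

Unit G1: $14,745; Unit 2C: $17,110; Unit 4A: $23,350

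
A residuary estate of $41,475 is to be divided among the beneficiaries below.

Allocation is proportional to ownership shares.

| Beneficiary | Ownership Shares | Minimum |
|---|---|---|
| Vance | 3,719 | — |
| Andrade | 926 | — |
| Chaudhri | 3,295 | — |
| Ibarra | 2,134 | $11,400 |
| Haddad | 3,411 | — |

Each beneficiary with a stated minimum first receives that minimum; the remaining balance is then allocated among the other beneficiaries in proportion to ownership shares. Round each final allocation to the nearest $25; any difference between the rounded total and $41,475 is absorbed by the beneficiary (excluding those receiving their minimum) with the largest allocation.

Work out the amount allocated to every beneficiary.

Vance: $9,850 | Andrade: $2,450 | Chaudhri: $8,725 | Ibarra: $11,400 | Haddad: $9,050

Fund the minimums — Ibarra $11,400. Balance $30,075.
Balance split over remaining ownership shares 11,351: Vance 9,853.66 → $9,850; Andrade 2,453.48 → $2,450; Chaudhri 8,730.26 → $8,725; Haddad 9,037.60 → $9,050.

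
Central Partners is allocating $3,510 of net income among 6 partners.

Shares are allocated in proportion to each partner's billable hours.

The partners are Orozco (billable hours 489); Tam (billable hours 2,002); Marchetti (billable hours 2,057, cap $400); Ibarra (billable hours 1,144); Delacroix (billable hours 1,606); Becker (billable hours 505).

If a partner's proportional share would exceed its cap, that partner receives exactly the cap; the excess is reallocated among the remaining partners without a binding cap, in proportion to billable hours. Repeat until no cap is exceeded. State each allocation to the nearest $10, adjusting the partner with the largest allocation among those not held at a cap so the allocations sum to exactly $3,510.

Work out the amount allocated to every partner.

Orozco: $260; Tam: $1,090; Marchetti: $400; Ibarra: $620; Delacroix: $870; Becker: $270

Total billable hours = 7,803.
Proportional shares (ignoring caps): Orozco 219.97; Tam 900.55; Marchetti 925.29; Ibarra 514.60; Delacroix 722.42; Becker 227.16.
Cap binds for Marchetti ($400); remaining pool $3,110 reallocated over remaining billable hours 5,746.
Shares after redistribution: Orozco 264.67 → $260; Tam 1,083.57 → $1,080; Ibarra 619.19 → $620; Delacroix 869.24 → $870; Becker 273.33 → $270.
Rounding difference +$10 applied to Tam → $1,090.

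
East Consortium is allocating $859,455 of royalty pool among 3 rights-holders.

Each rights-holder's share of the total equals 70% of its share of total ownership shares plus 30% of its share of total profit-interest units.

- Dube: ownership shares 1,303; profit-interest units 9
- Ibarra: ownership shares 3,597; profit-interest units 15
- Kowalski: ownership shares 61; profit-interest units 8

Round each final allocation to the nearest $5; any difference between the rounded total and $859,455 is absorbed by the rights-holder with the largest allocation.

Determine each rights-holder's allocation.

Dube: $230,530; Ibarra: $557,070; Kowalski: $71,855

Ownership shares total 4,961; profit-interest units total 32.
Composite weights (70% ownership shares + 30% profit-interest units): Dube 0.2682; Ibarra 0.6482; Kowalski 0.0836.
Pro-rata amounts: Dube 230,530.81; Ibarra 557,067.62; Kowalski 71,856.57.
After rounding ($5): Dube $230,530; Ibarra $557,070; Kowalski $71,855. Sum = $859,455.
Sum already equals the total — no adjustment.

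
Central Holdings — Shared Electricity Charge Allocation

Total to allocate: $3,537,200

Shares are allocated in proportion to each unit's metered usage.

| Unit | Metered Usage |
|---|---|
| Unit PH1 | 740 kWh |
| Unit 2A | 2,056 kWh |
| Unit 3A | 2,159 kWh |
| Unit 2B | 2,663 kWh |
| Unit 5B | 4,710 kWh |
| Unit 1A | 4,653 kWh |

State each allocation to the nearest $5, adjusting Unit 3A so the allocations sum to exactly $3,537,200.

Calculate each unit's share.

Sum of metered usage: 16,981.
Unrounded shares: Unit PH1 740/16,981 × $3,537,200 = 154,144.51; Unit 2A 2,056/16,981 × $3,537,200 = 428,271.79; Unit 3A 2,159/16,981 × $3,537,200 = 449,727.04; Unit 2B 2,663/16,981 × $3,537,200 = 554,711.95; Unit 5B 4,710/16,981 × $3,537,200 = 981,109.00; Unit 1A 4,653/16,981 × $3,537,200 = 969,235.71.
Rounded to nearest $5: Unit PH1 $154,145; Unit 2A $428,270; Unit 3A $449,725; Unit 2B $554,710; Unit 5B $981,110; Unit 1A $969,235. Sum = $3,537,195.
Difference $3,537,200 − $3,537,195 = +$5 applied to Unit 3A: Unit 3A becomes $449,730.

Unit PH1: $154,145 | Unit 2A: $428,270 | Unit 3A: $449,730 | Unit 2B: $554,710 | Unit 5B: $981,110 | Unit 1A: $969,235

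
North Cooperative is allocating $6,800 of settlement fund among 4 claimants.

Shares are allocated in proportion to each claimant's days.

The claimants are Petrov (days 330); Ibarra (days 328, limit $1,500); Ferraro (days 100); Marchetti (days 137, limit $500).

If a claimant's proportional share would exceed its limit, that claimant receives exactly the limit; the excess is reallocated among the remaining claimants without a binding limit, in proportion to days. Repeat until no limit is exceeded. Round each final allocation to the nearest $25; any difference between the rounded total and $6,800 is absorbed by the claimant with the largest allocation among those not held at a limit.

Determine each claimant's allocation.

Petrov: $3,675 · Ibarra: $1,500 · Ferraro: $1,125 · Marchetti: $500

Sum of days: 895.
Unconstrained shares: Petrov 2,507.26; Ibarra 2,492.07; Ferraro 759.78; Marchetti 1,040.89.
Cap binds for Ibarra ($1,500), Marchetti ($500); residual $4,800 reallocated over remaining days 430.
Redistributed shares: Petrov 3,683.72 → $3,675; Ferraro 1,116.28 → $1,125.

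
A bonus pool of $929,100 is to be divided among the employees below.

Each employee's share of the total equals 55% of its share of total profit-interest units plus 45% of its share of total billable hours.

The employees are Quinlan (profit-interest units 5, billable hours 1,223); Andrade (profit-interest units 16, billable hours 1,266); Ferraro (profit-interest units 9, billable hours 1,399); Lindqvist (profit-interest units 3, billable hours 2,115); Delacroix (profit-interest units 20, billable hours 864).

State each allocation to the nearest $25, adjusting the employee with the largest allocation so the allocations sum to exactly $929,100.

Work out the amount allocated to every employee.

Profit-interest units total 53; billable hours total 6,867.
Blended shares (55% profit-interest units + 45% billable hours): Quinlan 0.1320; Andrade 0.2490; Ferraro 0.1851; Lindqvist 0.1697; Delacroix 0.2642.
Unrounded shares: Quinlan 122,669.97; Andrade 231,345.65; Ferraro 171,952.08; Lindqvist 157,695.88; Delacroix 245,436.43.
At nearest $25: Quinlan $122,675; Andrade $231,350; Ferraro $171,950; Lindqvist $157,700; Delacroix $245,425. Sum = $929,100.
Rounded total matches; no reconciliation needed.

Quinlan: $122,675 · Andrade: $231,350 · Ferraro: $171,950 · Lindqvist: $157,700 · Delacroix: $245,425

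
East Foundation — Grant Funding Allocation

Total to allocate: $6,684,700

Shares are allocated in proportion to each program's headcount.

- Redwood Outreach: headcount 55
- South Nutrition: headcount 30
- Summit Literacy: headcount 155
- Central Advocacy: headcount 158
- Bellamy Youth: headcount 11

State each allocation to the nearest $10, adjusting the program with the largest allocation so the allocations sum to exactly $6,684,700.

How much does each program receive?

Redwood Outreach: $898,920; South Nutrition: $490,320; Summit Literacy: $2,533,320; Central Advocacy: $2,582,360; Bellamy Youth: $179,780

Total headcount = 409.
Proportional shares: Redwood Outreach 55/409 × $6,684,700 = 898,920.54; South Nutrition 30/409 × $6,684,700 = 490,320.29; Summit Literacy 155/409 × $6,684,700 = 2,533,321.52; Central Advocacy 158/409 × $6,684,700 = 2,582,353.55; Bellamy Youth 11/409 × $6,684,700 = 179,784.11.
After rounding ($10): Redwood Outreach $898,920; South Nutrition $490,320; Summit Literacy $2,533,320; Central Advocacy $2,582,350; Bellamy Youth $179,780. Sum = $6,684,690.
Difference $6,684,700 − $6,684,690 = +$10 applied to largest allocation (Central Advocacy): Central Advocacy becomes $2,582,360.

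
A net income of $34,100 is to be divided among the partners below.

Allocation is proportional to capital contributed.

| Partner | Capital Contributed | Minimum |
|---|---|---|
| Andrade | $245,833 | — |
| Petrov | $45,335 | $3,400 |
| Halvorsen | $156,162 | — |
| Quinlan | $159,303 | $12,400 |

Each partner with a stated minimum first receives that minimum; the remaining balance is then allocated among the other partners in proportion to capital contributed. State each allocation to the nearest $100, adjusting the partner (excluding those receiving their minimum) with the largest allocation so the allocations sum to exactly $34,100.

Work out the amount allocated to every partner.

Fund the minimums — Petrov $3,400; Quinlan $12,400. Residual $18,300.
Residual split over remaining capital contributed 401,995: Andrade 11,191.04 → $11,200; Halvorsen 7,108.96 → $7,100.

Andrade: $11,200 · Petrov: $3,400 · Halvorsen: $7,100 · Quinlan: $12,400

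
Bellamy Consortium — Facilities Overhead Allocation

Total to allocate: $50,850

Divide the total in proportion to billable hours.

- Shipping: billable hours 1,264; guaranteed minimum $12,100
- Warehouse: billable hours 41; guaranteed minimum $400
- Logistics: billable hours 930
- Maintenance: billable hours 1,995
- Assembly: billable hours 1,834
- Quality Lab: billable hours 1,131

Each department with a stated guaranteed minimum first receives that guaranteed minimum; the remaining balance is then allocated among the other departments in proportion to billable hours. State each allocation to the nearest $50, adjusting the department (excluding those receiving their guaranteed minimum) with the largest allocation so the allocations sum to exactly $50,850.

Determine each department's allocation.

Shipping: $12,100 · Warehouse: $400 · Logistics: $6,050 · Maintenance: $13,000 · Assembly: $11,950 · Quality Lab: $7,350

Guaranteed amounts: Shipping $12,100; Warehouse $400. Balance $38,350.
Balance split over remaining billable hours 5,890: Logistics 6,055.26 → $6,050; Maintenance 12,989.52 → $13,000; Assembly 11,941.24 → $11,950; Quality Lab 7,363.98 → $7,350.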